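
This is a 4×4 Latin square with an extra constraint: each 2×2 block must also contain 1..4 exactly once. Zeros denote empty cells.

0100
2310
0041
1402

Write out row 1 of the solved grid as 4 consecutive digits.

4123

R1C1 = 4: row 1 has {1}; col 1 has {1,2}; box has {1,2,3} → only 4 remains.
R1C4 = 3: row 1 has {1,4}; col 4 has {1,2}; box has {1} → only 3 remains.
R2C4 = 4: row 2 has {1,2,3}; col 4 has {1,2,3}; box has {1,3} → only 4 remains.
R3C1 = 3: row 3 has {1,4}; col 1 has {1,2,4}; box has {1,4} → only 3 remains.
R3C2 = 2: row 3 has {1,3,4}; col 2 has {1,3,4}; box has {1,3,4} → only 2 remains.
R4C3 = 3: row 4 has {1,2,4}; col 3 has {1,4}; box has {1,2,4} → only 3 remains.
R1C3 = 2: row 1 has {1,3,4}; col 3 has {1,3,4}; box has {1,3,4} → only 2 remains.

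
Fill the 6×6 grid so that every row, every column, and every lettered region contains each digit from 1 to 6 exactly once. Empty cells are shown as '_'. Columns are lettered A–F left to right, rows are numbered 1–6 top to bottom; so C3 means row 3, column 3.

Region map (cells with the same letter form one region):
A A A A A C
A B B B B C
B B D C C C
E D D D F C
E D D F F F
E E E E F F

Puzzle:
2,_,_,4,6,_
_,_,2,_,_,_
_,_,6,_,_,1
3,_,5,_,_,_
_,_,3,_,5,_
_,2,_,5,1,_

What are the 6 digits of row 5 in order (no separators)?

143652

C1 = 1: row 1 has {2,4,6}; col 3 has {2,3,5,6}; region has {2,4,6} → only 1 remains.
A2 = 5: row 2 has {2}; col 1 has {2,3}; region has {1,2,4,6} → only 5 remains.
A3 = 4: row 3 has {1,6}; col 1 has {2,3,5}; region has {2} → only 4 remains.
A6 = 6: row 6 has {1,2,5}; col 1 has {2,3,4,5}; region has {2,3,5} → only 6 remains.
C6 = 4: row 6 has {1,2,5,6}; col 3 has {1,2,3,5,6}; region has {2,3,5,6} → only 4 remains.
F6 = 3: row 6 has {1,2,4,5,6}; col 6 has {1}; region has {1,5} → only 3 remains.
B1 = 3: row 1 has {1,2,4,6}; col 2 has {2}; region has {1,2,4,5,6} → only 3 remains.
F1 = 5: row 1 has {1,2,3,4,6}; col 6 has {1,3}; region has {1} → only 5 remains.
E2 = 3: row 2 has {2,5}; col 5 has {1,5,6}; region has {2,4} → only 3 remains.
B3 = 5: row 3 has {1,4,6}; col 2 has {2,3}; region has {2,3,4} → only 5 remains.
E3 = 2: row 3 has {1,4,5,6}; col 5 has {1,3,5,6}; region has {1,5} → only 2 remains.
E4 = 4: row 4 has {3,5}; col 5 has {1,2,3,5,6}; region has {1,3,5} → only 4 remains.
F4 = 6: row 4 has {3,4,5}; col 6 has {1,3,5}; region has {1,2,5} → only 6 remains.
A5 = 1: row 5 has {3,5}; col 1 has {2,3,4,5,6}; region has {2,3,4,5,6} → only 1 remains.
B5 = 4: row 5 has {1,3,5}; col 2 has {2,3,5}; region has {3,5,6} → only 4 remains.
F5 = 2: row 5 has {1,3,4,5}; col 6 has {1,3,5,6}; region has {1,3,4,5} → only 2 remains.
F2 = 4: row 2 has {2,3,5}; col 6 has {1,2,3,5,6}; region has {1,2,5,6} → only 4 remains.
D3 = 3: row 3 has {1,2,4,5,6}; col 4 has {4,5}; region has {1,2,4,5,6} → only 3 remains.
B4 = 1: row 4 has {3,4,5,6}; col 2 has {2,3,4,5}; region has {3,4,5,6} → only 1 remains.
D4 = 2: row 4 has {1,3,4,5,6}; col 4 has {3,4,5}; region has {1,3,4,5,6} → only 2 remains.
D5 = 6: row 5 has {1,2,3,4,5}; col 4 has {2,3,4,5}; region has {1,2,3,4,5} → only 6 remains.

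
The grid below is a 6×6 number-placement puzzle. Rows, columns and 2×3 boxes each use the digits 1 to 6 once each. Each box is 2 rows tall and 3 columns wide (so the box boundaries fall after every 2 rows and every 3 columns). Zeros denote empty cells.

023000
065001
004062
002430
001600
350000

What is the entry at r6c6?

4

r1c4 = 5 (sole candidate).
r1c5 = 4 (sole candidate).
r1c6 = 6 (sole candidate).
r2c1 = 4 (sole candidate).
r2c5 = 2 (sole candidate).
r3c4 = 1 (sole candidate).
r4c2 = 1 (sole candidate).
r4c6 = 5 (sole candidate).
r5c1 = 2 (sole candidate).
r5c2 = 4 (sole candidate).
r5c5 = 5 (sole candidate).
r5c6 = 3 (sole candidate).
r6c3 = 6 (sole candidate).
r6c4 = 2 (sole candidate).
r6c5 = 1 (sole candidate).
r6c6 = 4: row 6 has {1,2,3,5,6}; col 6 has {1,2,3,5,6}; box has {1,2,3,5,6} → only 4 remains.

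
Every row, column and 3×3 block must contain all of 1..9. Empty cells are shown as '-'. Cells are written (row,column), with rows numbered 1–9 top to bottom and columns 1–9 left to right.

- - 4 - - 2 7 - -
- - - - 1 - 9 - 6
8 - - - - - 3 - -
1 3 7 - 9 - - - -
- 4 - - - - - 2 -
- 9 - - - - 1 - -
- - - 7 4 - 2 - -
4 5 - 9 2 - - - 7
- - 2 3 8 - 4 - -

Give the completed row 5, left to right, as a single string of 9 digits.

546173829

(1,1) = 9 (hidden single in row 1).
(1,5) = 3 (hidden single in row 1).
(3,6) = 9 (hidden single in row 3).
(4,4) = 2 (hidden single in row 4).
(5,9) = 9: in row 5, 9 can only go here (every other open cell in that row sees a 9).
(5,6) = 3: in row 5, 3 can only go here (every other open cell in that row sees a 3).
(5,4) = 1: in row 5, 1 can only go here (every other open cell in that row sees a 1).
(5,5) = 7: in row 5, 7 can only go here (every other open cell in that row sees a 7).
(3,2) = 7 (hidden single in row 3).
(2,2) = 2 (sole candidate).
(2,6) = 7 (hidden single in row 2).
(3,9) = 2 (hidden single in row 3).
(6,1) = 2 (hidden single in row 6).
(6,8) = 7 (hidden single in row 6).
(6,9) = 3 (hidden single in row 6).
(9,1) = 7 (hidden single in row 9).
(9,8) = 9 (hidden single in row 9).
(7,3) = 9 (hidden single in row 7).
(7,2) = 8 (hidden single in column 2).
(4,9) = 4 (hidden single in column 9).
(6,6) = 4 (hidden single in column 6).
(4,6) = 8 (hidden single in column 6).
(6,3) = 8 (hidden single in row 6).
(5,7) = 8: in row 5, 8 can only go here (every other open cell in that row sees an 8).
(8,7) = 6 (sole candidate).
(4,7) = 5 (sole candidate).
(4,8) = 6 (sole candidate).
(8,6) = 1 (sole candidate).
(8,3) = 3 (sole candidate).
(8,8) = 8 (sole candidate).
(2,3) = 5 (sole candidate).
(2,8) = 4 (sole candidate).
(5,3) = 6: row 5 has {1,2,3,4,7,8,9}; col 3 has {2,3,4,5,7,8,9}; box has {1,2,3,4,7,8,9} → only 6 remains.
(7,1) = 6 (sole candidate).
(7,6) = 5 (sole candidate).
(7,9) = 1 (sole candidate).
(9,2) = 1 (sole candidate).
(9,6) = 6 (sole candidate).
(9,9) = 5 (sole candidate).
(1,2) = 6 (sole candidate).
(1,9) = 8 (sole candidate).
(2,1) = 3 (sole candidate).
(2,4) = 8 (sole candidate).
(3,3) = 1 (sole candidate).
(3,8) = 5 (sole candidate).
(5,1) = 5: row 5 has {1,2,3,4,6,7,8,9}; col 1 has {1,2,3,4,6,7,8,9}; box has {1,2,3,4,6,7,8,9} → only 5 remains.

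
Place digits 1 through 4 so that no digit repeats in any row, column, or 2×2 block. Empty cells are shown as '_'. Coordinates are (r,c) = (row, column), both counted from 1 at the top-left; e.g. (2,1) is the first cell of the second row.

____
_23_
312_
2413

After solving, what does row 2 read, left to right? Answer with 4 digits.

(1,2) = 3: row 1 has {}; col 2 has {1,2,4}; box has {2} → only 3 remains.
(1,3) = 4: row 1 has {3}; col 3 has {1,2,3}; box has {3} → only 4 remains.
(2,4) = 1: row 2 has {2,3}; col 4 has {3}; box has {3,4} → only 1 remains.
(3,4) = 4: row 3 has {1,2,3}; col 4 has {1,3}; box has {1,2,3} → only 4 remains.
(1,1) = 1: row 1 has {3,4}; col 1 has {2,3}; box has {2,3} → only 1 remains.
(1,4) = 2: row 1 has {1,3,4}; col 4 has {1,3,4}; box has {1,3,4} → only 2 remains.
(2,1) = 4: row 2 has {1,2,3}; col 1 has {1,2,3}; box has {1,2,3} → only 4 remains.

4231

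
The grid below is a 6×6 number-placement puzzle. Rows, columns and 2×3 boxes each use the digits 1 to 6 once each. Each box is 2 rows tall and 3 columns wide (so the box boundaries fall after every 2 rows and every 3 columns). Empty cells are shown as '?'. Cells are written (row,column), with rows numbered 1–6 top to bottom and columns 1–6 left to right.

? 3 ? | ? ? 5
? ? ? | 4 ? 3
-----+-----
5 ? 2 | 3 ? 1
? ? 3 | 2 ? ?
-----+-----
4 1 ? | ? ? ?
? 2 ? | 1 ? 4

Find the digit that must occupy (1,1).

2

(1,4) = 6 (sole candidate).
(4,6) = 6 (sole candidate).
(5,4) = 5 (sole candidate).
(5,6) = 2 (sole candidate).
(3,5) = 4 (sole candidate).
(4,1) = 1 (sole candidate).
(4,2) = 4 (sole candidate).
(4,5) = 5 (sole candidate).
(5,3) = 6 (sole candidate).
(5,5) = 3 (sole candidate).
(6,1) = 3 (sole candidate).
(6,3) = 5 (sole candidate).
(6,5) = 6 (sole candidate).
(1,1) = 2: row 1 has {3,5,6}; col 1 has {1,3,4,5}; box has {3} → only 2 remains.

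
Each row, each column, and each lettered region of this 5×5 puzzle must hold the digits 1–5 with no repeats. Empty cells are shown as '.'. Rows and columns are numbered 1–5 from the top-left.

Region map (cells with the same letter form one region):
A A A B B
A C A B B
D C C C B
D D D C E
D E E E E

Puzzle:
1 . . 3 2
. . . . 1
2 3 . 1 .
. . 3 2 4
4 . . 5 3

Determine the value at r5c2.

2

r2c4 = 4 (sole candidate).
r3c5 = 5 (sole candidate).
r4c1 = 5 (sole candidate).
r4c2 = 1 (sole candidate).
r5c2 = 2: row 5 has {3,4,5}; col 2 has {1,3}; region has {3,4,5} → only 2 remains.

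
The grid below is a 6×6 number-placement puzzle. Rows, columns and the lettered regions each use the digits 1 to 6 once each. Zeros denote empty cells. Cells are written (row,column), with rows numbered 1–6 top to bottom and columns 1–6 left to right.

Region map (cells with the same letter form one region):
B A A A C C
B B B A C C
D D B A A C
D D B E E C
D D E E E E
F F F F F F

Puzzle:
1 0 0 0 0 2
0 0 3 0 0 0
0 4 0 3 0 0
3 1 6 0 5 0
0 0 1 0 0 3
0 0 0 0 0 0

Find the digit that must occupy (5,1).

(4,6) = 4: row 4 has {1,3,5,6}; col 6 has {2,3}; region has {2} → only 4 remains.
(4,4) = 2: row 4 has {1,3,4,5,6}; col 4 has {3}; region has {1,3,5} → only 2 remains.
(1,5) = 3: in row 1, 3 can only go here (every other open cell in that row sees a 3).
(6,2) = 3: in row 6, 3 can only go here (every other open cell in that row sees a 3).
(3,5) = 2: in region A, 2 can only go here (every other open cell in that region sees a 2).
(3,3) = 5: row 3 has {2,3,4}; col 3 has {1,3,6}; region has {1,3,6} → only 5 remains.
(1,3) = 4: row 1 has {1,2,3}; col 3 has {1,3,5,6}; region has {2,3} → only 4 remains.
(2,2) = 2: row 2 has {3}; col 2 has {1,3,4}; region has {1,3,5,6} → only 2 remains.
(3,1) = 6: row 3 has {2,3,4,5}; col 1 has {1,3}; region has {1,3,4} → only 6 remains.
(3,6) = 1: row 3 has {2,3,4,5,6}; col 6 has {2,3,4}; region has {2,3,4} → only 1 remains.
(5,2) = 5: row 5 has {1,3}; col 2 has {1,2,3,4}; region has {1,3,4,6} → only 5 remains.
(6,3) = 2: row 6 has {3}; col 3 has {1,3,4,5,6}; region has {3} → only 2 remains.
(1,2) = 6: row 1 has {1,2,3,4}; col 2 has {1,2,3,4,5}; region has {2,3,4} → only 6 remains.
(1,4) = 5: row 1 has {1,2,3,4,6}; col 4 has {2,3}; region has {2,3,4,6} → only 5 remains.
(2,1) = 4: row 2 has {2,3}; col 1 has {1,3,6}; region has {1,2,3,5,6} → only 4 remains.
(2,4) = 1: row 2 has {2,3,4}; col 4 has {2,3,5}; region has {2,3,4,5,6} → only 1 remains.
(2,5) = 6: row 2 has {1,2,3,4}; col 5 has {2,3,5}; region has {1,2,3,4} → only 6 remains.
(2,6) = 5: row 2 has {1,2,3,4,6}; col 6 has {1,2,3,4}; region has {1,2,3,4,6} → only 5 remains.
(5,1) = 2: row 5 has {1,3,5}; col 1 has {1,3,4,6}; region has {1,3,4,5,6} → only 2 remains.

2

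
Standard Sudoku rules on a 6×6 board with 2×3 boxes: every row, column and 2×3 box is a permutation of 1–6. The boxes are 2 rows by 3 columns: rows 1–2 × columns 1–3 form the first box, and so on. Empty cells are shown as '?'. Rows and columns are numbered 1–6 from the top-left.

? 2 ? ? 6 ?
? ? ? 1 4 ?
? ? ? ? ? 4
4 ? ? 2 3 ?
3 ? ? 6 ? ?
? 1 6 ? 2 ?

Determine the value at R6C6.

R3C4 = 5: row 3 has {4}; col 4 has {1,2,6}; box has {2,3,4} → only 5 remains.
R3C5 = 1: row 3 has {4,5}; col 5 has {2,3,4,6}; box has {2,3,4,5} → only 1 remains.
R4C6 = 6: row 4 has {2,3,4}; col 6 has {4}; box has {1,2,3,4,5} → only 6 remains.
R5C5 = 5: row 5 has {3,6}; col 5 has {1,2,3,4,6}; box has {2,6} → only 5 remains.
R5C6 = 1: row 5 has {3,5,6}; col 6 has {4,6}; box has {2,5,6} → only 1 remains.
R6C1 = 5: row 6 has {1,2,6}; col 1 has {3,4}; box has {1,3,6} → only 5 remains.
R6C6 = 3: row 6 has {1,2,5,6}; col 6 has {1,4,6}; box has {1,2,5,6} → only 3 remains.

3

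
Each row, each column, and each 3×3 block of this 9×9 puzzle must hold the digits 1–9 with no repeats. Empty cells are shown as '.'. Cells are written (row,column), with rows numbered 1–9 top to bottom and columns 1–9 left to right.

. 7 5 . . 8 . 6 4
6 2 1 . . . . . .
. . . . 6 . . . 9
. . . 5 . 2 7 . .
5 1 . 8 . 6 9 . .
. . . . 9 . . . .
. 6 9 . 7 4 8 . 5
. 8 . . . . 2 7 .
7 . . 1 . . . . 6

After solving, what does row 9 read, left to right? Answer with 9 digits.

(4,3) = 6 (hidden single in row 4).
(5,3) = 7 (hidden single in row 5).
(6,7) = 6 (hidden single in row 6).
(6,8) = 5 (hidden single in row 6).
(8,4) = 6 (hidden single in row 8).
(8,6) = 9 (hidden single in row 8).
(2,4) = 9 (hidden single in row 2).
(1,1) = 9 (hidden single in row 1).
(2,5) = 4 (hidden single in row 2).
(5,5) = 3 (sole candidate).
(5,9) = 2 (sole candidate).
(8,5) = 5 (sole candidate).
(9,6) = 3: row 9 has {1,6,7}; col 6 has {2,4,6,8,9}; box has {1,4,5,6,7,9} → only 3 remains.
(9,7) = 4: row 9 has {1,3,6,7}; col 7 has {2,6,7,8,9}; box has {2,5,6,7,8} → only 4 remains.
(9,8) = 9: row 9 has {1,3,4,6,7}; col 8 has {5,6,7}; box has {2,4,5,6,7,8} → only 9 remains.
(4,5) = 1 (sole candidate).
(5,8) = 4 (sole candidate).
(6,6) = 7 (sole candidate).
(7,4) = 2 (sole candidate).
(9,2) = 5: row 9 has {1,3,4,6,7,9}; col 2 has {1,2,6,7,8}; box has {6,7,8,9} → only 5 remains.
(9,3) = 2: row 9 has {1,3,4,5,6,7,9}; col 3 has {1,5,6,7,9}; box has {5,6,7,8,9} → only 2 remains.
(9,5) = 8: row 9 has {1,2,3,4,5,6,7,9}; col 5 has {1,3,4,5,6,7,9}; box has {1,2,3,4,5,6,7,9} → only 8 remains.

752183496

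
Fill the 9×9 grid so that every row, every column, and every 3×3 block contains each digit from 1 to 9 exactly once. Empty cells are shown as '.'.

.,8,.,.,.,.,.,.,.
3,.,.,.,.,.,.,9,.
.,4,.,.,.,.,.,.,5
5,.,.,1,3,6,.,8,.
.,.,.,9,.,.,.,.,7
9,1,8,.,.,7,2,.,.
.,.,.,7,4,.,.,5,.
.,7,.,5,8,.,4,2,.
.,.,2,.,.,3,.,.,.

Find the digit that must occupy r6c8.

6

r4c2 = 2 (sole candidate).
r4c7 = 9 (sole candidate).
r4c9 = 4 (sole candidate).
r6c4 = 4 (sole candidate).
r6c5 = 5 (sole candidate).
r9c4 = 6 (sole candidate).
r4c3 = 7 (sole candidate).
r5c5 = 2 (sole candidate).
r5c6 = 8 (sole candidate).
r2c6 = 4 (hidden single in row 2).
r1c8 = 4 (hidden single in row 1).
r5c7 = 5 (hidden single in row 5).
r5c8 = 1 (hidden single in row 5).
r9c8 = 7 (sole candidate).
r7c6 = 2 (hidden single in row 7).
r9c1 = 4 (hidden single in row 9).
r9c2 = 5 (hidden single in row 9).
r2c2 = 6 (sole candidate).
r5c1 = 6 (sole candidate).
r5c2 = 3 (sole candidate).
r5c3 = 4 (sole candidate).
r7c2 = 9 (sole candidate).
r8c1 = 1 (sole candidate).
r8c6 = 9 (sole candidate).
r9c5 = 1 (sole candidate).
r9c7 = 8 (sole candidate).
r9c9 = 9 (sole candidate).
r2c5 = 7 (sole candidate).
r2c7 = 1 (sole candidate).
r3c6 = 1 (sole candidate).
r7c1 = 8 (sole candidate).
r1c6 = 5 (sole candidate).
r2c3 = 5 (sole candidate).
r3c3 = 9 (sole candidate).
r3c5 = 6 (sole candidate).
r3c8 = 3 (sole candidate).
r6c8 = 6: row 6 has {1,2,4,5,7,8,9}; col 8 has {1,2,3,4,5,7,8,9}; box has {1,2,4,5,7,8,9} → only 6 remains.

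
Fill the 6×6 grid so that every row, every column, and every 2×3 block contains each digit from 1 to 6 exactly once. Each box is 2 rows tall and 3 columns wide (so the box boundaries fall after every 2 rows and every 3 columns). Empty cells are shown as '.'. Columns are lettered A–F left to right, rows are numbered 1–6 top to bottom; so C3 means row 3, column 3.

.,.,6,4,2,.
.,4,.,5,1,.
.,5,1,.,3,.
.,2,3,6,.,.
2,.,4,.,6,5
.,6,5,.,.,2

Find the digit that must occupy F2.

F1 = 3: row 1 has {2,4,6}; col 6 has {2,5}; box has {1,2,4,5} → only 3 remains.
A2 = 3: row 2 has {1,4,5}; col 1 has {2}; box has {4,6} → only 3 remains.
C2 = 2: row 2 has {1,3,4,5}; col 3 has {1,3,4,5,6}; box has {3,4,6} → only 2 remains.
F2 = 6: row 2 has {1,2,3,4,5}; col 6 has {2,3,5}; box has {1,2,3,4,5} → only 6 remains.

6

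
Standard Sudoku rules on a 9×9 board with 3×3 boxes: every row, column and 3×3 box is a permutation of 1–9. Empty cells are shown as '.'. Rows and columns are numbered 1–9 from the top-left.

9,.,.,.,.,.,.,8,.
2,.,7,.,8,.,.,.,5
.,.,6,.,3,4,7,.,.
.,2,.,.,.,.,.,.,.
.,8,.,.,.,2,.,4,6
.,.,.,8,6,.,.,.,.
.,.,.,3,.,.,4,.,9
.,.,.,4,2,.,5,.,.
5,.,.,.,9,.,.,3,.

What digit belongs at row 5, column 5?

row 2, column 2 = 4 (hidden single in row 2).
row 1, column 9 = 4 (hidden single in row 1).
row 2, column 7 = 3 (hidden single in row 2).
row 3, column 1 = 8 (hidden single in row 3).
row 4, column 1 = 6 (hidden single in row 4).
row 9, column 3 = 4 (hidden single in row 9).
row 4, column 5 = 4 (hidden single in row 4).
row 6, column 1 = 4 (hidden single in row 6).
row 7, column 3 = 2 (hidden single in column 3).
row 7, column 6 = 8 (hidden single in row 7).
row 7, column 5 = 5 (hidden single in row 7).
row 8, column 3 = 8 (hidden single in column 3).
row 8, column 2 = 9 (hidden single in row 8).
row 8, column 1 = 3 (hidden single in row 8).
row 5, column 3 = 3 (hidden single in row 5).
row 1, column 2 = 3 (hidden single in row 1).
row 5, column 4 = 5 (hidden single in row 5).
row 3, column 2 = 5 (hidden single in row 3).
row 1, column 3 = 1 (sole candidate).
row 1, column 5 = 7 (sole candidate).
row 5, column 5 = 1: row 5 has {2,3,4,5,6,8}; col 5 has {2,3,4,5,6,7,8,9}; box has {2,4,5,6,8} → only 1 remains.

1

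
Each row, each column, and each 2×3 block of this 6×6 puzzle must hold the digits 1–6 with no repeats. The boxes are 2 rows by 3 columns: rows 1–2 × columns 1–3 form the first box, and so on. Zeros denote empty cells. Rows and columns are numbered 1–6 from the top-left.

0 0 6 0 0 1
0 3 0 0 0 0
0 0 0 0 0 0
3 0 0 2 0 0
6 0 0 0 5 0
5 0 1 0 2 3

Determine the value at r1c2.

r5c6 = 4: row 5 has {5,6}; col 6 has {1,3}; box has {2,3,5} → only 4 remains.
r6c2 = 4: row 6 has {1,2,3,5}; col 2 has {3}; box has {1,5,6} → only 4 remains.
r6c4 = 6: row 6 has {1,2,3,4,5}; col 4 has {2}; box has {2,3,4,5} → only 6 remains.
r5c2 = 2: row 5 has {4,5,6}; col 2 has {3,4}; box has {1,4,5,6} → only 2 remains.
r5c3 = 3: row 5 has {2,4,5,6}; col 3 has {1,6}; box has {1,2,4,5,6} → only 3 remains.
r5c4 = 1: row 5 has {2,3,4,5,6}; col 4 has {2,6}; box has {2,3,4,5,6} → only 1 remains.
r1c2 = 5: row 1 has {1,6}; col 2 has {2,3,4}; box has {3,6} → only 5 remains.

5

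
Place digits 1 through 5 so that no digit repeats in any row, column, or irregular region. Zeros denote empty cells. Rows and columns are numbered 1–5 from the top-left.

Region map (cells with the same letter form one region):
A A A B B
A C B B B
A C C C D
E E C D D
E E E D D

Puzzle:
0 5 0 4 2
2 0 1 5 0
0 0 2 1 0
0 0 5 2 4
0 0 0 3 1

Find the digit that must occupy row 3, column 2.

row 1, column 3 = 3: row 1 has {2,4,5}; col 3 has {1,2,5}; region has {2,5} → only 3 remains.
row 2, column 5 = 3: row 2 has {1,2,5}; col 5 has {1,2,4}; region has {1,2,4,5} → only 3 remains.
row 3, column 1 = 4: row 3 has {1,2}; col 1 has {2}; region has {2,3,5} → only 4 remains.
row 3, column 2 = 3: row 3 has {1,2,4}; col 2 has {5}; region has {1,2,5} → only 3 remains.

3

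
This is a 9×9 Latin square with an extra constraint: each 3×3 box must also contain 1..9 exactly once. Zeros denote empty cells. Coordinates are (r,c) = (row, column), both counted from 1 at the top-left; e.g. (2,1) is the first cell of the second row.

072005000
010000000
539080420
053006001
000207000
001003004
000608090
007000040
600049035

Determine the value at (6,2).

(3,6) = 1 (sole candidate).
(4,5) = 9 (sole candidate).
(6,5) = 5 (sole candidate).
(8,6) = 2 (sole candidate).
(9,3) = 8 (sole candidate).
(2,6) = 4 (sole candidate).
(3,4) = 7 (sole candidate).
(3,9) = 6 (sole candidate).
(5,5) = 1 (sole candidate).
(6,4) = 8 (sole candidate).
(8,2) = 9 (sole candidate).
(8,5) = 3 (sole candidate).
(8,9) = 8 (sole candidate).
(9,2) = 2 (sole candidate).
(9,4) = 1 (sole candidate).
(9,7) = 7 (sole candidate).
(1,5) = 6 (sole candidate).
(2,1) = 8 (sole candidate).
(2,3) = 6 (sole candidate).
(2,5) = 2 (sole candidate).
(4,4) = 4 (sole candidate).
(5,3) = 4 (sole candidate).
(6,2) = 6: row 6 has {1,3,4,5,8}; col 2 has {1,2,3,5,7,9}; box has {1,3,4,5} → only 6 remains.

6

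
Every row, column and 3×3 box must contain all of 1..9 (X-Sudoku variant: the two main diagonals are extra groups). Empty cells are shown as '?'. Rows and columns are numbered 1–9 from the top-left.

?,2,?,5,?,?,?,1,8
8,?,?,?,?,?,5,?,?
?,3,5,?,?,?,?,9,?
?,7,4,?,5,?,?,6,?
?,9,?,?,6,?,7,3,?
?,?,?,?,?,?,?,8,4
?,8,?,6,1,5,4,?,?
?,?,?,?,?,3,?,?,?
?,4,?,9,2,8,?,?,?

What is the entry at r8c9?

1

r2c2 = 1 (sole candidate).
r3c7 = 2 (sole candidate).
r8c2 = 5 (sole candidate).
r6c2 = 6 (sole candidate).
r4c4 = 8 (hidden single in row 4).
r3c5 = 8 (hidden single in row 3).
r4c1 = 3 (hidden single in row 4).
r4c9 = 2 (hidden single in row 4).
r5c3 = 8 (hidden single in row 5).
r6c1 = 5 (hidden single in row 6).
r5c9 = 5 (hidden single in row 5).
r8c7 = 8 (hidden single in row 8).
r9c8 = 5 (hidden single in row 9).
r3c1 = 4 (hidden single in column 1).
r8c1 = 6 (hidden single in column 1).
r9c7 = 6 (hidden single in row 9).
r1c7 = 3 (sole candidate).
r2c8 = 4 (hidden single in column 8).
r8c9 = 1: in column 9, 1 can only go here (every other open cell in that column sees a 1).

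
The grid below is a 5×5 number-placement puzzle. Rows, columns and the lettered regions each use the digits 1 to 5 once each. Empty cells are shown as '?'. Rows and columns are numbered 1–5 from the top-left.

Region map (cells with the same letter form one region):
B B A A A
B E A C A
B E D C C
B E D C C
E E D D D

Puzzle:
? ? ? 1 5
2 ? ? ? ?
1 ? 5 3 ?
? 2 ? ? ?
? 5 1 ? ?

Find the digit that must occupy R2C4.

R3C2 = 4 (sole candidate).
R3C5 = 2 (sole candidate).
R5C1 = 3 (sole candidate).
R5C5 = 4 (sole candidate).
R1C1 = 4 (sole candidate).
R1C2 = 3 (sole candidate).
R1C3 = 2 (sole candidate).
R2C2 = 1 (sole candidate).
R2C5 = 3 (sole candidate).
R4C1 = 5 (sole candidate).
R4C3 = 3 (sole candidate).
R4C4 = 4 (sole candidate).
R4C5 = 1 (sole candidate).
R5C4 = 2 (sole candidate).
R2C3 = 4 (sole candidate).
R2C4 = 5: row 2 has {1,2,3,4}; col 4 has {1,2,3,4}; region has {1,2,3,4} → only 5 remains.

5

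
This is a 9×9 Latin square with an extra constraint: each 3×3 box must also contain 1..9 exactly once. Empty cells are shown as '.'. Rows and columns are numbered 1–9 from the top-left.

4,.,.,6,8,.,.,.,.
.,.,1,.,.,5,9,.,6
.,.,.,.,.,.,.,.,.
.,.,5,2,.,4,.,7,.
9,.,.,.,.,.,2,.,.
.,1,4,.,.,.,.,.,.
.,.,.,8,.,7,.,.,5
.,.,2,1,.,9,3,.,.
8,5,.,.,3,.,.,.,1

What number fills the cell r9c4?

4

r9c4 = 4: row 9 has {1,3,5,8}; col 4 has {1,2,6,8}; box has {1,3,7,8,9} → only 4 remains.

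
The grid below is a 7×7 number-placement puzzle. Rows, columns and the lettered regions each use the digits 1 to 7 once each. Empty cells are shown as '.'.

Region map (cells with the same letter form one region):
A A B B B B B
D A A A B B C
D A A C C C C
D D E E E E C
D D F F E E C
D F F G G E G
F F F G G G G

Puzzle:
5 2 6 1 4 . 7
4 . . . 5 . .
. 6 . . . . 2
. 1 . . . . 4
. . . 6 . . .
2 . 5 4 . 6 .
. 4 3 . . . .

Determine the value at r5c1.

7

r1c6 = 3 (sole candidate).
r2c6 = 2 (sole candidate).
r6c2 = 7 (sole candidate).
r7c1 = 1 (sole candidate).
r2c2 = 3 (sole candidate).
r2c4 = 7 (sole candidate).
r5c2 = 5 (sole candidate).
r5c3 = 2 (sole candidate).
r2c3 = 1 (sole candidate).
r2c7 = 6 (sole candidate).
r3c3 = 4 (sole candidate).
r4c3 = 7 (sole candidate).
r4c6 = 5 (sole candidate).
r7c6 = 7 (sole candidate).
r7c7 = 5 (sole candidate).
r3c6 = 1 (sole candidate).
r5c6 = 4 (sole candidate).
r5c7 = 3 (sole candidate).
r6c7 = 1 (sole candidate).
r7c4 = 2 (sole candidate).
r7c5 = 6 (sole candidate).
r3c4 = 5 (sole candidate).
r3c5 = 7 (sole candidate).
r4c4 = 3 (sole candidate).
r4c5 = 2 (sole candidate).
r5c1 = 7: row 5 has {2,3,4,5,6}; col 1 has {1,2,4,5}; region has {1,2,4,5} → only 7 remains.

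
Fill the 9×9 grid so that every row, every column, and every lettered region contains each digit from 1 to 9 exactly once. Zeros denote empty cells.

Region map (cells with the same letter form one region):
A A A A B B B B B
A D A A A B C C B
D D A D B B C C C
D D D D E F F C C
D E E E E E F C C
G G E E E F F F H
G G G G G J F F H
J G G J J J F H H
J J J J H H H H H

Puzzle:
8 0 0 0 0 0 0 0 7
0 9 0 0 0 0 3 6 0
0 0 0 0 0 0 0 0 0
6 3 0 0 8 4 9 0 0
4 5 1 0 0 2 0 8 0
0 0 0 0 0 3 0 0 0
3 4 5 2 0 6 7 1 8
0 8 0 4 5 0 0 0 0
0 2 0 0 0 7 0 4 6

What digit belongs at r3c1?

r5c7 = 6: row 5 has {1,2,4,5,8}; col 7 has {3,7,9}; region has {1,3,4,7,9} → only 6 remains.
r5c9 = 9: row 5 has {1,2,4,5,6,8}; col 9 has {6,7,8}; region has {3,6,8} → only 9 remains.
r7c5 = 9: row 7 has {1,2,3,4,5,6,7,8}; col 5 has {5,8}; region has {2,3,4,5,8} → only 9 remains.
r8c7 = 2: row 8 has {4,5,8}; col 7 has {3,6,7,9}; region has {1,3,4,6,7,9} → only 2 remains.
r6c8 = 5: row 6 has {3}; col 8 has {1,4,6,8}; region has {1,2,3,4,6,7,9} → only 5 remains.
r6c7 = 8: row 6 has {3,5}; col 7 has {2,3,6,7,9}; region has {1,2,3,4,5,6,7,9} → only 8 remains.
r2c6 = 8: in row 2, 8 can only go here (every other open cell in that row sees an 8).
r3c4 = 8: in row 3, 8 can only go here (every other open cell in that row sees an 8).
r6c9 = 2: in row 6, 2 can only go here (every other open cell in that row sees a 2).
r8c3 = 6: in row 8, 6 can only go here (every other open cell in that row sees a 6).
r3c5 = 6: in row 3, 6 can only go here (every other open cell in that row sees a 6).
r3c3 = 3: in row 3, 3 can only go here (every other open cell in that row sees a 3).
r3c6 = 9: in row 3, 9 can only go here (every other open cell in that row sees a 9).
r8c6 = 1: row 8 has {2,4,5,6,8}; col 6 has {2,3,4,6,7,8,9}; region has {2,4,5,6} → only 1 remains.
r8c9 = 3: row 8 has {1,2,4,5,6,8}; col 9 has {2,6,7,8,9}; region has {2,4,6,7,8} → only 3 remains.
r9c1 = 9: row 9 has {2,4,6,7}; col 1 has {3,4,6,8}; region has {1,2,4,5,6} → only 9 remains.
r9c3 = 8: row 9 has {2,4,6,7,9}; col 3 has {1,3,5,6}; region has {1,2,4,5,6,9} → only 8 remains.
r9c4 = 3: row 9 has {2,4,6,7,8,9}; col 4 has {2,4,8}; region has {1,2,4,5,6,8,9} → only 3 remains.
r9c5 = 1: row 9 has {2,3,4,6,7,8,9}; col 5 has {5,6,8,9}; region has {2,3,4,6,7,8} → only 1 remains.
r9c7 = 5: row 9 has {1,2,3,4,6,7,8,9}; col 7 has {2,3,6,7,8,9}; region has {1,2,3,4,6,7,8} → only 5 remains.
r1c6 = 5: row 1 has {7,8}; col 6 has {1,2,3,4,6,7,8,9}; region has {6,7,8,9} → only 5 remains.
r5c4 = 7: row 5 has {1,2,4,5,6,8,9}; col 4 has {2,3,4,8}; region has {1,2,5,8} → only 7 remains.
r5c5 = 3: row 5 has {1,2,4,5,6,7,8,9}; col 5 has {1,5,6,8,9}; region has {1,2,5,7,8} → only 3 remains.
r6c5 = 4: row 6 has {2,3,5,8}; col 5 has {1,3,5,6,8,9}; region has {1,2,3,5,7,8} → only 4 remains.
r8c1 = 7: row 8 has {1,2,3,4,5,6,8}; col 1 has {3,4,6,8,9}; region has {1,2,3,4,5,6,8,9} → only 7 remains.
r8c8 = 9: row 8 has {1,2,3,4,5,6,7,8}; col 8 has {1,4,5,6,8}; region has {1,2,3,4,5,6,7,8} → only 9 remains.
r1c5 = 2: row 1 has {5,7,8}; col 5 has {1,3,4,5,6,8,9}; region has {5,6,7,8,9} → only 2 remains.
r1c8 = 3: row 1 has {2,5,7,8}; col 8 has {1,4,5,6,8,9}; region has {2,5,6,7,8,9} → only 3 remains.
r2c5 = 7: row 2 has {3,6,8,9}; col 5 has {1,2,3,4,5,6,8,9}; region has {3,8} → only 7 remains.
r6c1 = 1: row 6 has {2,3,4,5,8}; col 1 has {3,4,6,7,8,9}; region has {2,3,4,5,6,8,9} → only 1 remains.
r6c2 = 7: row 6 has {1,2,3,4,5,8}; col 2 has {2,3,4,5,8,9}; region has {1,2,3,4,5,6,8,9} → only 7 remains.
r6c3 = 9: row 6 has {1,2,3,4,5,7,8}; col 3 has {1,3,5,6,8}; region has {1,2,3,4,5,7,8} → only 9 remains.
r6c4 = 6: row 6 has {1,2,3,4,5,7,8,9}; col 4 has {2,3,4,7,8}; region has {1,2,3,4,5,7,8,9} → only 6 remains.
r1c3 = 4: row 1 has {2,3,5,7,8}; col 3 has {1,3,5,6,8,9}; region has {3,7,8} → only 4 remains.
r1c7 = 1: row 1 has {2,3,4,5,7,8}; col 7 has {2,3,5,6,7,8,9}; region has {2,3,5,6,7,8,9} → only 1 remains.
r2c3 = 2: row 2 has {3,6,7,8,9}; col 3 has {1,3,4,5,6,8,9}; region has {3,4,7,8} → only 2 remains.
r2c9 = 4: row 2 has {2,3,6,7,8,9}; col 9 has {2,3,6,7,8,9}; region has {1,2,3,5,6,7,8,9} → only 4 remains.
r3c2 = 1: row 3 has {3,6,8,9}; col 2 has {2,3,4,5,7,8,9}; region has {3,4,6,8,9} → only 1 remains.
r3c7 = 4: row 3 has {1,3,6,8,9}; col 7 has {1,2,3,5,6,7,8,9}; region has {3,6,8,9} → only 4 remains.
r3c9 = 5: row 3 has {1,3,4,6,8,9}; col 9 has {2,3,4,6,7,8,9}; region has {3,4,6,8,9} → only 5 remains.
r4c3 = 7: row 4 has {3,4,6,8,9}; col 3 has {1,2,3,4,5,6,8,9}; region has {1,3,4,6,8,9} → only 7 remains.
r4c4 = 5: row 4 has {3,4,6,7,8,9}; col 4 has {2,3,4,6,7,8}; region has {1,3,4,6,7,8,9} → only 5 remains.
r4c8 = 2: row 4 has {3,4,5,6,7,8,9}; col 8 has {1,3,4,5,6,8,9}; region has {3,4,5,6,8,9} → only 2 remains.
r4c9 = 1: row 4 has {2,3,4,5,6,7,8,9}; col 9 has {2,3,4,5,6,7,8,9}; region has {2,3,4,5,6,8,9} → only 1 remains.
r1c2 = 6: row 1 has {1,2,3,4,5,7,8}; col 2 has {1,2,3,4,5,7,8,9}; region has {2,3,4,7,8} → only 6 remains.
r1c4 = 9: row 1 has {1,2,3,4,5,6,7,8}; col 4 has {2,3,4,5,6,7,8}; region has {2,3,4,6,7,8} → only 9 remains.
r2c1 = 5: row 2 has {2,3,4,6,7,8,9}; col 1 has {1,3,4,6,7,8,9}; region has {2,3,4,6,7,8,9} → only 5 remains.
r2c4 = 1: row 2 has {2,3,4,5,6,7,8,9}; col 4 has {2,3,4,5,6,7,8,9}; region has {2,3,4,5,6,7,8,9} → only 1 remains.
r3c1 = 2: row 3 has {1,3,4,5,6,8,9}; col 1 has {1,3,4,5,6,7,8,9}; region has {1,3,4,5,6,7,8,9} → only 2 remains.

2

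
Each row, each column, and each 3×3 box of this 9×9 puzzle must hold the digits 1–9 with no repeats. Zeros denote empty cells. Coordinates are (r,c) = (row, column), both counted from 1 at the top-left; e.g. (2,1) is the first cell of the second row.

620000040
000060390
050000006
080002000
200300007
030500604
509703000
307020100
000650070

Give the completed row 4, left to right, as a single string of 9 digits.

486172935

(6,3) = 1: row 6 has {3,4,5,6}; col 3 has {7,9}; box has {2,3,8} → only 1 remains.
(4,3) = 6: in row 4, 6 can only go here (every other open cell in that row sees a 6).
(5,6) = 6: in row 5, 6 can only go here (every other open cell in that row sees a 6).
(6,8) = 2: in row 6, 2 can only go here (every other open cell in that row sees a 2).
(9,9) = 3: in row 9, 3 can only go here (every other open cell in that row sees a 3).
(4,8) = 3: in row 4, 3 can only go here (every other open cell in that row sees a 3).
(2,2) = 7: in column 2, 7 can only go here (every other open cell in that column sees a 7).
(5,2) = 9: in column 2, 9 can only go here (every other open cell in that column sees a 9).
(6,1) = 7: row 6 has {1,2,3,4,5,6}; col 1 has {2,3,5,6}; box has {1,2,3,6,8,9} → only 7 remains.
(4,1) = 4: row 4 has {2,3,6,8}; col 1 has {2,3,5,6,7}; box has {1,2,3,6,7,8,9} → only 4 remains.
(5,3) = 5: row 5 has {2,3,6,7,9}; col 3 has {1,6,7,9}; box has {1,2,3,4,6,7,8,9} → only 5 remains.
(5,7) = 8: row 5 has {2,3,5,6,7,9}; col 7 has {1,3,6}; box has {2,3,4,6,7} → only 8 remains.
(5,8) = 1: row 5 has {2,3,5,6,7,8,9}; col 8 has {2,3,4,7,9}; box has {2,3,4,6,7,8} → only 1 remains.
(3,8) = 8: row 3 has {5,6}; col 8 has {1,2,3,4,7,9}; box has {3,4,6,9} → only 8 remains.
(5,5) = 4: row 5 has {1,2,3,5,6,7,8,9}; col 5 has {2,5,6}; box has {2,3,5,6} → only 4 remains.
(7,8) = 6: row 7 has {3,5,7,9}; col 8 has {1,2,3,4,7,8,9}; box has {1,3,7} → only 6 remains.
(8,8) = 5: row 8 has {1,2,3,7}; col 8 has {1,2,3,4,6,7,8,9}; box has {1,3,6,7} → only 5 remains.
(4,5) = 7: in row 4, 7 can only go here (every other open cell in that row sees a 7).
(4,4) = 1: in row 4, 1 can only go here (every other open cell in that row sees a 1).
(8,2) = 6: in row 8, 6 can only go here (every other open cell in that row sees a 6).
(3,1) = 9: in column 1, 9 can only go here (every other open cell in that column sees a 9).
(9,3) = 2: in column 3, 2 can only go here (every other open cell in that column sees a 2).
(2,1) = 1: in box 1, 1 can only go here (every other open cell in that box sees a 1).
(9,1) = 8: row 9 has {2,3,5,6,7}; col 1 has {1,2,3,4,5,6,7,9}; box has {2,3,5,6,7,9} → only 8 remains.
(1,9) = 1: in column 9, 1 can only go here (every other open cell in that column sees a 1).
Singles propagation stalls before every target cell is settled. Branch on (3,7) (candidates {2,7}).
  Try (3,7) = 2: this forces (2,9)=5, (3,4)=4, (4,9)=9, (7,7)=4, (8,9)=8, (9,7)=9, (1,7)=7, (2,6)=8; then column 4 has no cell left for 8 — contradiction.
So (3,7) = 7.
(1,7) = 5 (sole candidate).
(2,9) = 2 (sole candidate).
(4,7) = 9: row 4 has {1,2,3,4,6,7,8}; col 7 has {1,3,5,6,7,8}; box has {1,2,3,4,6,7,8} → only 9 remains.
(4,9) = 5: row 4 has {1,2,3,4,6,7,8,9}; col 9 has {1,2,3,4,6,7}; box has {1,2,3,4,6,7,8,9} → only 5 remains.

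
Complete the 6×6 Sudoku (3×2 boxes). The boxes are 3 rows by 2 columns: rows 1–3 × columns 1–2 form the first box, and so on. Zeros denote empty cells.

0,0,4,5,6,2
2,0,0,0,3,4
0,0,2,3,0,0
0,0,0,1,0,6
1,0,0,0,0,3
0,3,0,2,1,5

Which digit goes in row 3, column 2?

4

row 1, column 1 = 3: row 1 has {2,4,5,6}; col 1 has {1,2}; box has {2} → only 3 remains.
row 1, column 2 = 1: row 1 has {2,3,4,5,6}; col 2 has {3}; box has {2,3} → only 1 remains.
row 2, column 4 = 6: row 2 has {2,3,4}; col 4 has {1,2,3,5}; box has {2,3,4,5} → only 6 remains.
row 3, column 5 = 5: row 3 has {2,3}; col 5 has {1,3,6}; box has {2,3,4,6} → only 5 remains.
row 3, column 6 = 1: row 3 has {2,3,5}; col 6 has {2,3,4,5,6}; box has {2,3,4,5,6} → only 1 remains.
row 5, column 4 = 4: row 5 has {1,3}; col 4 has {1,2,3,5,6}; box has {1,2} → only 4 remains.
row 5, column 5 = 2: row 5 has {1,3,4}; col 5 has {1,3,5,6}; box has {1,3,5,6} → only 2 remains.
row 6, column 3 = 6: row 6 has {1,2,3,5}; col 3 has {2,4}; box has {1,2,4} → only 6 remains.
row 2, column 2 = 5: row 2 has {2,3,4,6}; col 2 has {1,3}; box has {1,2,3} → only 5 remains.
row 2, column 3 = 1: row 2 has {2,3,4,5,6}; col 3 has {2,4,6}; box has {2,3,4,5,6} → only 1 remains.
row 4, column 5 = 4: row 4 has {1,6}; col 5 has {1,2,3,5,6}; box has {1,2,3,5,6} → only 4 remains.
row 5, column 2 = 6: row 5 has {1,2,3,4}; col 2 has {1,3,5}; box has {1,3} → only 6 remains.
row 5, column 3 = 5: row 5 has {1,2,3,4,6}; col 3 has {1,2,4,6}; box has {1,2,4,6} → only 5 remains.
row 6, column 1 = 4: row 6 has {1,2,3,5,6}; col 1 has {1,2,3}; box has {1,3,6} → only 4 remains.
row 3, column 1 = 6: row 3 has {1,2,3,5}; col 1 has {1,2,3,4}; box has {1,2,3,5} → only 6 remains.
row 3, column 2 = 4: row 3 has {1,2,3,5,6}; col 2 has {1,3,5,6}; box has {1,2,3,5,6} → only 4 remains.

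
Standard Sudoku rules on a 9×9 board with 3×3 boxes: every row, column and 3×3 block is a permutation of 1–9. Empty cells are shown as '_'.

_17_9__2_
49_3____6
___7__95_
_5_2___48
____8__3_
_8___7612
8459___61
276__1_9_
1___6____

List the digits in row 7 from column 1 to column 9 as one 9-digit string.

845973261

R4C7 = 7: row 4 has {2,4,5,8}; col 7 has {6,9}; box has {1,2,3,4,6,8} → only 7 remains.
R5C7 = 5: row 5 has {3,8}; col 7 has {6,7,9}; box has {1,2,3,4,6,7,8} → only 5 remains.
R5C9 = 9: row 5 has {3,5,8}; col 9 has {1,2,6,8}; box has {1,2,3,4,5,6,7,8} → only 9 remains.
R9C2 = 3: row 9 has {1,6}; col 2 has {1,4,5,7,8,9}; box has {1,2,4,5,6,7,8} → only 3 remains.
R9C3 = 9: row 9 has {1,3,6}; col 3 has {5,6,7}; box has {1,2,3,4,5,6,7,8} → only 9 remains.
R2C8 = 7: in row 2, 7 can only go here (every other open cell in that row sees a 7).
R9C8 = 8: row 9 has {1,3,6,9}; col 8 has {1,2,3,4,5,6,7,9}; box has {1,6,9} → only 8 remains.
R3C5 = 1: in row 3, 1 can only go here (every other open cell in that row sees a 1).
R4C5 = 3: row 4 has {2,4,5,7,8}; col 5 has {1,6,8,9}; box has {2,7,8} → only 3 remains.
R4C3 = 1: row 4 has {2,3,4,5,7,8}; col 3 has {5,6,7,9}; box has {5,8} → only 1 remains.
R2C7 = 1: in row 2, 1 can only go here (every other open cell in that row sees a 1).
R5C4 = 1: in row 5, 1 can only go here (every other open cell in that row sees a 1).
R5C1 = 7: in row 5, 7 can only go here (every other open cell in that row sees a 7).
R6C1 = 9: in row 6, 9 can only go here (every other open cell in that row sees a 9).
R4C1 = 6: row 4 has {1,2,3,4,5,7,8}; col 1 has {1,2,4,7,8,9}; box has {1,5,7,8,9} → only 6 remains.
R4C6 = 9: row 4 has {1,2,3,4,5,6,7,8}; col 6 has {1,7}; box has {1,2,3,7,8} → only 9 remains.
R5C2 = 2: row 5 has {1,3,5,7,8,9}; col 2 has {1,3,4,5,7,8,9}; box has {1,5,6,7,8,9} → only 2 remains.
R5C3 = 4: row 5 has {1,2,3,5,7,8,9}; col 3 has {1,5,6,7,9}; box has {1,2,5,6,7,8,9} → only 4 remains.
R5C6 = 6: row 5 has {1,2,3,4,5,7,8,9}; col 6 has {1,7,9}; box has {1,2,3,7,8,9} → only 6 remains.
R6C3 = 3: row 6 has {1,2,6,7,8,9}; col 3 has {1,4,5,6,7,9}; box has {1,2,4,5,6,7,8,9} → only 3 remains.
R3C1 = 3: row 3 has {1,5,7,9}; col 1 has {1,2,4,6,7,8,9}; box has {1,4,7,9} → only 3 remains.
R3C2 = 6: row 3 has {1,3,5,7,9}; col 2 has {1,2,3,4,5,7,8,9}; box has {1,3,4,7,9} → only 6 remains.
R3C9 = 4: row 3 has {1,3,5,6,7,9}; col 9 has {1,2,6,8,9}; box has {1,2,5,6,7,9} → only 4 remains.
R1C1 = 5: row 1 has {1,2,7,9}; col 1 has {1,2,3,4,6,7,8,9}; box has {1,3,4,6,7,9} → only 5 remains.
R1C9 = 3: row 1 has {1,2,5,7,9}; col 9 has {1,2,4,6,8,9}; box has {1,2,4,5,6,7,9} → only 3 remains.
R8C9 = 5: row 8 has {1,2,6,7,9}; col 9 has {1,2,3,4,6,8,9}; box has {1,6,8,9} → only 5 remains.
R9C9 = 7: row 9 has {1,3,6,8,9}; col 9 has {1,2,3,4,5,6,8,9}; box has {1,5,6,8,9} → only 7 remains.
R1C7 = 8: row 1 has {1,2,3,5,7,9}; col 7 has {1,5,6,7,9}; box has {1,2,3,4,5,6,7,9} → only 8 remains.
R8C5 = 4: row 8 has {1,2,5,6,7,9}; col 5 has {1,3,6,8,9}; box has {1,6,9} → only 4 remains.
R8C7 = 3: row 8 has {1,2,4,5,6,7,9}; col 7 has {1,5,6,7,8,9}; box has {1,5,6,7,8,9} → only 3 remains.
R9C4 = 5: row 9 has {1,3,6,7,8,9}; col 4 has {1,2,3,7,9}; box has {1,4,6,9} → only 5 remains.
R9C6 = 2: row 9 has {1,3,5,6,7,8,9}; col 6 has {1,6,7,9}; box has {1,4,5,6,9} → only 2 remains.
R9C7 = 4: row 9 has {1,2,3,5,6,7,8,9}; col 7 has {1,3,5,6,7,8,9}; box has {1,3,5,6,7,8,9} → only 4 remains.
R1C6 = 4: row 1 has {1,2,3,5,7,8,9}; col 6 has {1,2,6,7,9}; box has {1,3,7,9} → only 4 remains.
R3C6 = 8: row 3 has {1,3,4,5,6,7,9}; col 6 has {1,2,4,6,7,9}; box has {1,3,4,7,9} → only 8 remains.
R6C4 = 4: row 6 has {1,2,3,6,7,8,9}; col 4 has {1,2,3,5,7,9}; box has {1,2,3,6,7,8,9} → only 4 remains.
R6C5 = 5: row 6 has {1,2,3,4,6,7,8,9}; col 5 has {1,3,4,6,8,9}; box has {1,2,3,4,6,7,8,9} → only 5 remains.
R7C5 = 7: row 7 has {1,4,5,6,8,9}; col 5 has {1,3,4,5,6,8,9}; box has {1,2,4,5,6,9} → only 7 remains.
R7C6 = 3: row 7 has {1,4,5,6,7,8,9}; col 6 has {1,2,4,6,7,8,9}; box has {1,2,4,5,6,7,9} → only 3 remains.
R7C7 = 2: row 7 has {1,3,4,5,6,7,8,9}; col 7 has {1,3,4,5,6,7,8,9}; box has {1,3,4,5,6,7,8,9} → only 2 remains.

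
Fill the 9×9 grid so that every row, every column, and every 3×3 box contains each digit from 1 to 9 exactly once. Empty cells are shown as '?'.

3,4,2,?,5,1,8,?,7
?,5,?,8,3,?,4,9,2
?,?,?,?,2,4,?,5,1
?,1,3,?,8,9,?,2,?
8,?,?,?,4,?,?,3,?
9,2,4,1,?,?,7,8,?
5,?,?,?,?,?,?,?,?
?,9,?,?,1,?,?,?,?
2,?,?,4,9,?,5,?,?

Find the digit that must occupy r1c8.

6

r1c8 = 6: row 1 has {1,2,3,4,5,7,8}; col 8 has {2,3,5,8,9}; box has {1,2,4,5,7,8,9} → only 6 remains.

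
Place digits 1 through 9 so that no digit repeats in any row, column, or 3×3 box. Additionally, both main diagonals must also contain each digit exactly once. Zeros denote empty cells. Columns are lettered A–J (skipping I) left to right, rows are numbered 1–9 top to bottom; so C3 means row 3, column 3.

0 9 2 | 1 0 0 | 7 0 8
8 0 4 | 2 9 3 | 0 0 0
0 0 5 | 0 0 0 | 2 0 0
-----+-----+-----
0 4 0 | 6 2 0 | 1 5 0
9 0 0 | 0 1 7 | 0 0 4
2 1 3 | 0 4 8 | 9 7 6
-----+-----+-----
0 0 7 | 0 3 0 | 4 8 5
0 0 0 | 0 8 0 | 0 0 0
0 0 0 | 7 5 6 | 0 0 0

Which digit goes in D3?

A1 = 3: row 1 has {1,2,7,8,9}; col 1 has {2,8,9}; box has {2,4,5,8,9}; main diagonal has {1,4,5,6,8} → only 3 remains.
E1 = 6: row 1 has {1,2,3,7,8,9}; col 5 has {1,2,3,4,5,8,9}; box has {1,2,3,9} → only 6 remains.
H1 = 4: row 1 has {1,2,3,6,7,8,9}; col 8 has {5,7,8}; box has {2,7,8} → only 4 remains.
B2 = 7: row 2 has {2,3,4,8,9}; col 2 has {1,4,9}; box has {2,3,4,5,8,9}; main diagonal has {1,3,4,5,6,8} → only 7 remains.
H2 = 6: row 2 has {2,3,4,7,8,9}; col 8 has {4,5,7,8}; box has {2,4,7,8}; anti-diagonal has {1,2,7,8} → only 6 remains.
J2 = 1: row 2 has {2,3,4,6,7,8,9}; col 9 has {4,5,6,8}; box has {2,4,6,7,8} → only 1 remains.
B3 = 6: row 3 has {2,5}; col 2 has {1,4,7,9}; box has {2,3,4,5,7,8,9} → only 6 remains.
E3 = 7: row 3 has {2,5,6}; col 5 has {1,2,3,4,5,6,8,9}; box has {1,2,3,6,9} → only 7 remains.
F3 = 4: row 3 has {2,5,6,7}; col 6 has {3,6,7,8}; box has {1,2,3,6,7,9} → only 4 remains.
A4 = 7: row 4 has {1,2,4,5,6}; col 1 has {2,3,8,9}; box has {1,2,3,4,9} → only 7 remains.
C4 = 8: row 4 has {1,2,4,5,6,7}; col 3 has {2,3,4,5,7}; box has {1,2,3,4,7,9} → only 8 remains.
F4 = 9: row 4 has {1,2,4,5,6,7,8}; col 6 has {3,4,6,7,8}; box has {1,2,4,6,7,8}; anti-diagonal has {1,2,6,7,8} → only 9 remains.
J4 = 3: row 4 has {1,2,4,5,6,7,8,9}; col 9 has {1,4,5,6,8}; box has {1,4,5,6,7,9} → only 3 remains.
B5 = 5: row 5 has {1,4,7,9}; col 2 has {1,4,6,7,9}; box has {1,2,3,4,7,8,9} → only 5 remains.
C5 = 6: row 5 has {1,4,5,7,9}; col 3 has {2,3,4,5,7,8}; box has {1,2,3,4,5,7,8,9} → only 6 remains.
D5 = 3: row 5 has {1,4,5,6,7,9}; col 4 has {1,2,6,7}; box has {1,2,4,6,7,8,9} → only 3 remains.
G5 = 8: row 5 has {1,3,4,5,6,7,9}; col 7 has {1,2,4,7,9}; box has {1,3,4,5,6,7,9} → only 8 remains.
H5 = 2: row 5 has {1,3,4,5,6,7,8,9}; col 8 has {4,5,6,7,8}; box has {1,3,4,5,6,7,8,9} → only 2 remains.
D6 = 5: row 6 has {1,2,3,4,6,7,8,9}; col 4 has {1,2,3,6,7}; box has {1,2,3,4,6,7,8,9}; anti-diagonal has {1,2,6,7,8,9} → only 5 remains.
B7 = 2: row 7 has {3,4,5,7,8}; col 2 has {1,4,5,6,7,9}; box has {7} → only 2 remains.
D7 = 9: row 7 has {2,3,4,5,7,8}; col 4 has {1,2,3,5,6,7}; box has {3,5,6,7,8} → only 9 remains.
F7 = 1: row 7 has {2,3,4,5,7,8,9}; col 6 has {3,4,6,7,8,9}; box has {3,5,6,7,8,9} → only 1 remains.
B8 = 3: row 8 has {8}; col 2 has {1,2,4,5,6,7,9}; box has {2,7}; anti-diagonal has {1,2,5,6,7,8,9} → only 3 remains.
D8 = 4: row 8 has {3,8}; col 4 has {1,2,3,5,6,7,9}; box has {1,3,5,6,7,8,9} → only 4 remains.
F8 = 2: row 8 has {3,4,8}; col 6 has {1,3,4,6,7,8,9}; box has {1,3,4,5,6,7,8,9} → only 2 remains.
G8 = 6: row 8 has {2,3,4,8}; col 7 has {1,2,4,7,8,9}; box has {4,5,8} → only 6 remains.
H8 = 9: row 8 has {2,3,4,6,8}; col 8 has {2,4,5,6,7,8}; box has {4,5,6,8}; main diagonal has {1,3,4,5,6,7,8} → only 9 remains.
J8 = 7: row 8 has {2,3,4,6,8,9}; col 9 has {1,3,4,5,6,8}; box has {4,5,6,8,9} → only 7 remains.
A9 = 4: row 9 has {5,6,7}; col 1 has {2,3,7,8,9}; box has {2,3,7}; anti-diagonal has {1,2,3,5,6,7,8,9} → only 4 remains.
B9 = 8: row 9 has {4,5,6,7}; col 2 has {1,2,3,4,5,6,7,9}; box has {2,3,4,7} → only 8 remains.
G9 = 3: row 9 has {4,5,6,7,8}; col 7 has {1,2,4,6,7,8,9}; box has {4,5,6,7,8,9} → only 3 remains.
H9 = 1: row 9 has {3,4,5,6,7,8}; col 8 has {2,4,5,6,7,8,9}; box has {3,4,5,6,7,8,9} → only 1 remains.
J9 = 2: row 9 has {1,3,4,5,6,7,8}; col 9 has {1,3,4,5,6,7,8}; box has {1,3,4,5,6,7,8,9}; main diagonal has {1,3,4,5,6,7,8,9} → only 2 remains.
F1 = 5: row 1 has {1,2,3,4,6,7,8,9}; col 6 has {1,2,3,4,6,7,8,9}; box has {1,2,3,4,6,7,9} → only 5 remains.
G2 = 5: row 2 has {1,2,3,4,6,7,8,9}; col 7 has {1,2,3,4,6,7,8,9}; box has {1,2,4,6,7,8} → only 5 remains.
A3 = 1: row 3 has {2,4,5,6,7}; col 1 has {2,3,4,7,8,9}; box has {2,3,4,5,6,7,8,9} → only 1 remains.
D3 = 8: row 3 has {1,2,4,5,6,7}; col 4 has {1,2,3,4,5,6,7,9}; box has {1,2,3,4,5,6,7,9} → only 8 remains.

8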